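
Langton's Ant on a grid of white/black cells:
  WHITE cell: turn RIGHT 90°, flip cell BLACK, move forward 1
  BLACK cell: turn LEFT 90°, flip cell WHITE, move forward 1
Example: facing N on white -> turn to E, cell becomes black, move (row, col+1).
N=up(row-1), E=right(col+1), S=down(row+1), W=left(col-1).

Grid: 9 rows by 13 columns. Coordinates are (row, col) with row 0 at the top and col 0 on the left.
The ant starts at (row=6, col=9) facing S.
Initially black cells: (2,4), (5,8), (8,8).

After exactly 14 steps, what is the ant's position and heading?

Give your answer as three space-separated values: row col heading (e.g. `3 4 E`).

Answer: 5 8 N

Derivation:
Step 1: on WHITE (6,9): turn R to W, flip to black, move to (6,8). |black|=4
Step 2: on WHITE (6,8): turn R to N, flip to black, move to (5,8). |black|=5
Step 3: on BLACK (5,8): turn L to W, flip to white, move to (5,7). |black|=4
Step 4: on WHITE (5,7): turn R to N, flip to black, move to (4,7). |black|=5
Step 5: on WHITE (4,7): turn R to E, flip to black, move to (4,8). |black|=6
Step 6: on WHITE (4,8): turn R to S, flip to black, move to (5,8). |black|=7
Step 7: on WHITE (5,8): turn R to W, flip to black, move to (5,7). |black|=8
Step 8: on BLACK (5,7): turn L to S, flip to white, move to (6,7). |black|=7
Step 9: on WHITE (6,7): turn R to W, flip to black, move to (6,6). |black|=8
Step 10: on WHITE (6,6): turn R to N, flip to black, move to (5,6). |black|=9
Step 11: on WHITE (5,6): turn R to E, flip to black, move to (5,7). |black|=10
Step 12: on WHITE (5,7): turn R to S, flip to black, move to (6,7). |black|=11
Step 13: on BLACK (6,7): turn L to E, flip to white, move to (6,8). |black|=10
Step 14: on BLACK (6,8): turn L to N, flip to white, move to (5,8). |black|=9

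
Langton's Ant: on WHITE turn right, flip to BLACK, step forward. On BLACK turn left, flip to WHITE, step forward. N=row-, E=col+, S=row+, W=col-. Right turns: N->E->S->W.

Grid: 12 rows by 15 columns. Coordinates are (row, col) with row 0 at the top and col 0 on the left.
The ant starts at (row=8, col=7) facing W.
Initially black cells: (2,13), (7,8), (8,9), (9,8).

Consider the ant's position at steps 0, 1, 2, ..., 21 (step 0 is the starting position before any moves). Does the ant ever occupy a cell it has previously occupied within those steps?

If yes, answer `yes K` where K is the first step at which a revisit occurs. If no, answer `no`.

Answer: yes 6

Derivation:
Step 1: on WHITE (8,7): turn R to N, flip to black, move to (7,7). |black|=5 — new cell
Step 2: on WHITE (7,7): turn R to E, flip to black, move to (7,8). |black|=6 — new cell
Step 3: on BLACK (7,8): turn L to N, flip to white, move to (6,8). |black|=5 — new cell
Step 4: on WHITE (6,8): turn R to E, flip to black, move to (6,9). |black|=6 — new cell
Step 5: on WHITE (6,9): turn R to S, flip to black, move to (7,9). |black|=7 — new cell
Step 6: on WHITE (7,9): turn R to W, flip to black, move to (7,8). |black|=8 — REVISIT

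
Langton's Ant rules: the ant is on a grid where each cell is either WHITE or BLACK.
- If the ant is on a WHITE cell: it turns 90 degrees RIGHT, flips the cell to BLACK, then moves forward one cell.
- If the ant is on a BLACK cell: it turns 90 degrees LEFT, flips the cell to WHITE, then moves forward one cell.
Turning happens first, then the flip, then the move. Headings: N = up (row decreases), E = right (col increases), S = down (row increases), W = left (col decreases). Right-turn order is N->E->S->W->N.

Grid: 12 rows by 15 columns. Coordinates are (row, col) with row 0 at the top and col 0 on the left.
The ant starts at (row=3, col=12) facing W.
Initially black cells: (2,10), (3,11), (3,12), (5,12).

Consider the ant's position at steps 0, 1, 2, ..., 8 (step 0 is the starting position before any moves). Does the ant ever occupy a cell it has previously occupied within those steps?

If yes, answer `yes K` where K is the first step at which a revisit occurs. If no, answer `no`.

Step 1: on BLACK (3,12): turn L to S, flip to white, move to (4,12). |black|=3 — new cell
Step 2: on WHITE (4,12): turn R to W, flip to black, move to (4,11). |black|=4 — new cell
Step 3: on WHITE (4,11): turn R to N, flip to black, move to (3,11). |black|=5 — new cell
Step 4: on BLACK (3,11): turn L to W, flip to white, move to (3,10). |black|=4 — new cell
Step 5: on WHITE (3,10): turn R to N, flip to black, move to (2,10). |black|=5 — new cell
Step 6: on BLACK (2,10): turn L to W, flip to white, move to (2,9). |black|=4 — new cell
Step 7: on WHITE (2,9): turn R to N, flip to black, move to (1,9). |black|=5 — new cell
Step 8: on WHITE (1,9): turn R to E, flip to black, move to (1,10). |black|=6 — new cell
No revisit within 8 steps.

Answer: no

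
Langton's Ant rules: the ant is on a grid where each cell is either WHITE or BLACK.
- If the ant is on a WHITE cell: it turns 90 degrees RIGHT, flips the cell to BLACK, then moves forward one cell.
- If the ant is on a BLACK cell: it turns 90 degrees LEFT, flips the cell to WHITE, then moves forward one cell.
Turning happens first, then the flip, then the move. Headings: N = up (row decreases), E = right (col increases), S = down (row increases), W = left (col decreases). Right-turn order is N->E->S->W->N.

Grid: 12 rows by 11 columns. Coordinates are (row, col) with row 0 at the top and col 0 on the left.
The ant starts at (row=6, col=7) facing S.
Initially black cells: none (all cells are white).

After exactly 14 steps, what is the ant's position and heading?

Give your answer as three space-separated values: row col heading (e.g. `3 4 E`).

Answer: 5 8 N

Derivation:
Step 1: on WHITE (6,7): turn R to W, flip to black, move to (6,6). |black|=1
Step 2: on WHITE (6,6): turn R to N, flip to black, move to (5,6). |black|=2
Step 3: on WHITE (5,6): turn R to E, flip to black, move to (5,7). |black|=3
Step 4: on WHITE (5,7): turn R to S, flip to black, move to (6,7). |black|=4
Step 5: on BLACK (6,7): turn L to E, flip to white, move to (6,8). |black|=3
Step 6: on WHITE (6,8): turn R to S, flip to black, move to (7,8). |black|=4
Step 7: on WHITE (7,8): turn R to W, flip to black, move to (7,7). |black|=5
Step 8: on WHITE (7,7): turn R to N, flip to black, move to (6,7). |black|=6
Step 9: on WHITE (6,7): turn R to E, flip to black, move to (6,8). |black|=7
Step 10: on BLACK (6,8): turn L to N, flip to white, move to (5,8). |black|=6
Step 11: on WHITE (5,8): turn R to E, flip to black, move to (5,9). |black|=7
Step 12: on WHITE (5,9): turn R to S, flip to black, move to (6,9). |black|=8
Step 13: on WHITE (6,9): turn R to W, flip to black, move to (6,8). |black|=9
Step 14: on WHITE (6,8): turn R to N, flip to black, move to (5,8). |black|=10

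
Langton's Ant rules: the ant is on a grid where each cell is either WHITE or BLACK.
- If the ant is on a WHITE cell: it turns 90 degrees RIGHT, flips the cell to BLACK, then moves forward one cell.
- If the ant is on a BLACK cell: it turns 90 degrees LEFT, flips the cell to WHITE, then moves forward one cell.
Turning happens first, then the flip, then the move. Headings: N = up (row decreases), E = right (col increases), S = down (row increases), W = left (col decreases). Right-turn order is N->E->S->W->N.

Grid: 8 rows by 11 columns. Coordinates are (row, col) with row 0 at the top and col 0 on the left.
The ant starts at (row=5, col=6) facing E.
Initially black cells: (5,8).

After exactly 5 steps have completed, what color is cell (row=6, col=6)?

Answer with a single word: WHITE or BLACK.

Answer: BLACK

Derivation:
Step 1: on WHITE (5,6): turn R to S, flip to black, move to (6,6). |black|=2
Step 2: on WHITE (6,6): turn R to W, flip to black, move to (6,5). |black|=3
Step 3: on WHITE (6,5): turn R to N, flip to black, move to (5,5). |black|=4
Step 4: on WHITE (5,5): turn R to E, flip to black, move to (5,6). |black|=5
Step 5: on BLACK (5,6): turn L to N, flip to white, move to (4,6). |black|=4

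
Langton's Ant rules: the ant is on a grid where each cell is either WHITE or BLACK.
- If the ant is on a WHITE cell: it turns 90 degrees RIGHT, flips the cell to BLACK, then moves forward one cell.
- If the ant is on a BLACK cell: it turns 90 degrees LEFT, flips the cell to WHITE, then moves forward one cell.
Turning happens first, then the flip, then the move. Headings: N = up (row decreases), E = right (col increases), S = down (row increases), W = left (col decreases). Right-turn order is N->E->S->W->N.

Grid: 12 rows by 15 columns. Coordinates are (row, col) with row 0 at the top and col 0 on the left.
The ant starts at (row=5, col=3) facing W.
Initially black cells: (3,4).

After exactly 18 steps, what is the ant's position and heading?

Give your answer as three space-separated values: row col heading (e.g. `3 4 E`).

Step 1: on WHITE (5,3): turn R to N, flip to black, move to (4,3). |black|=2
Step 2: on WHITE (4,3): turn R to E, flip to black, move to (4,4). |black|=3
Step 3: on WHITE (4,4): turn R to S, flip to black, move to (5,4). |black|=4
Step 4: on WHITE (5,4): turn R to W, flip to black, move to (5,3). |black|=5
Step 5: on BLACK (5,3): turn L to S, flip to white, move to (6,3). |black|=4
Step 6: on WHITE (6,3): turn R to W, flip to black, move to (6,2). |black|=5
Step 7: on WHITE (6,2): turn R to N, flip to black, move to (5,2). |black|=6
Step 8: on WHITE (5,2): turn R to E, flip to black, move to (5,3). |black|=7
Step 9: on WHITE (5,3): turn R to S, flip to black, move to (6,3). |black|=8
Step 10: on BLACK (6,3): turn L to E, flip to white, move to (6,4). |black|=7
Step 11: on WHITE (6,4): turn R to S, flip to black, move to (7,4). |black|=8
Step 12: on WHITE (7,4): turn R to W, flip to black, move to (7,3). |black|=9
Step 13: on WHITE (7,3): turn R to N, flip to black, move to (6,3). |black|=10
Step 14: on WHITE (6,3): turn R to E, flip to black, move to (6,4). |black|=11
Step 15: on BLACK (6,4): turn L to N, flip to white, move to (5,4). |black|=10
Step 16: on BLACK (5,4): turn L to W, flip to white, move to (5,3). |black|=9
Step 17: on BLACK (5,3): turn L to S, flip to white, move to (6,3). |black|=8
Step 18: on BLACK (6,3): turn L to E, flip to white, move to (6,4). |black|=7

Answer: 6 4 E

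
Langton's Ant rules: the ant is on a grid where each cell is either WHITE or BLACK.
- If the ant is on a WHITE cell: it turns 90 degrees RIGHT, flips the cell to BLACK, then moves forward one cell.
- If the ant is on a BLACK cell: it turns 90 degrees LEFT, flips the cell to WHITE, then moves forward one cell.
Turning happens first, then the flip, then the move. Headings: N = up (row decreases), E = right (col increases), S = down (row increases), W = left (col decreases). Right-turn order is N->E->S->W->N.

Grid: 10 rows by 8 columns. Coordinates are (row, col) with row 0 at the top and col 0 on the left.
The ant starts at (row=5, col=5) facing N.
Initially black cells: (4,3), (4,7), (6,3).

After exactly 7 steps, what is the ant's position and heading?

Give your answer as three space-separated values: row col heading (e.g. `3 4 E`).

Step 1: on WHITE (5,5): turn R to E, flip to black, move to (5,6). |black|=4
Step 2: on WHITE (5,6): turn R to S, flip to black, move to (6,6). |black|=5
Step 3: on WHITE (6,6): turn R to W, flip to black, move to (6,5). |black|=6
Step 4: on WHITE (6,5): turn R to N, flip to black, move to (5,5). |black|=7
Step 5: on BLACK (5,5): turn L to W, flip to white, move to (5,4). |black|=6
Step 6: on WHITE (5,4): turn R to N, flip to black, move to (4,4). |black|=7
Step 7: on WHITE (4,4): turn R to E, flip to black, move to (4,5). |black|=8

Answer: 4 5 E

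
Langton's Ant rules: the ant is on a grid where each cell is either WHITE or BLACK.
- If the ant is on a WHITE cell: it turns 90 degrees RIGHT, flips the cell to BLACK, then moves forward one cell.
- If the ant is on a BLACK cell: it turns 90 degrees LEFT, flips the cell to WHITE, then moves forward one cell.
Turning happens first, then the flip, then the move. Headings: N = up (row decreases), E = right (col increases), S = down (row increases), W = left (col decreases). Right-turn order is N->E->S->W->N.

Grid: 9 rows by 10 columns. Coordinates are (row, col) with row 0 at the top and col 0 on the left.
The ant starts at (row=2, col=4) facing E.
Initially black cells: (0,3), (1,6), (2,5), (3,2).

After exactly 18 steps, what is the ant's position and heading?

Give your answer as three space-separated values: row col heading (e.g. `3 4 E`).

Answer: 3 7 E

Derivation:
Step 1: on WHITE (2,4): turn R to S, flip to black, move to (3,4). |black|=5
Step 2: on WHITE (3,4): turn R to W, flip to black, move to (3,3). |black|=6
Step 3: on WHITE (3,3): turn R to N, flip to black, move to (2,3). |black|=7
Step 4: on WHITE (2,3): turn R to E, flip to black, move to (2,4). |black|=8
Step 5: on BLACK (2,4): turn L to N, flip to white, move to (1,4). |black|=7
Step 6: on WHITE (1,4): turn R to E, flip to black, move to (1,5). |black|=8
Step 7: on WHITE (1,5): turn R to S, flip to black, move to (2,5). |black|=9
Step 8: on BLACK (2,5): turn L to E, flip to white, move to (2,6). |black|=8
Step 9: on WHITE (2,6): turn R to S, flip to black, move to (3,6). |black|=9
Step 10: on WHITE (3,6): turn R to W, flip to black, move to (3,5). |black|=10
Step 11: on WHITE (3,5): turn R to N, flip to black, move to (2,5). |black|=11
Step 12: on WHITE (2,5): turn R to E, flip to black, move to (2,6). |black|=12
Step 13: on BLACK (2,6): turn L to N, flip to white, move to (1,6). |black|=11
Step 14: on BLACK (1,6): turn L to W, flip to white, move to (1,5). |black|=10
Step 15: on BLACK (1,5): turn L to S, flip to white, move to (2,5). |black|=9
Step 16: on BLACK (2,5): turn L to E, flip to white, move to (2,6). |black|=8
Step 17: on WHITE (2,6): turn R to S, flip to black, move to (3,6). |black|=9
Step 18: on BLACK (3,6): turn L to E, flip to white, move to (3,7). |black|=8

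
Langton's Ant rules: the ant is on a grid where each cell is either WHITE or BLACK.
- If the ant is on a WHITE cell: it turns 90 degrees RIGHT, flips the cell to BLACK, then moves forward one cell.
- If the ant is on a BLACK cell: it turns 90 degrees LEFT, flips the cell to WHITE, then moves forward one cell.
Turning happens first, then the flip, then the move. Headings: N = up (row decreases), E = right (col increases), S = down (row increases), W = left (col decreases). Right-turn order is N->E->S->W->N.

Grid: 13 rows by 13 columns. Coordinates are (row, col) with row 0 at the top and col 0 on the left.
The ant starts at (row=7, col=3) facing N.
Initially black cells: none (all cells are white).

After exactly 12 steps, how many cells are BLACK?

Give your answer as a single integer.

Step 1: on WHITE (7,3): turn R to E, flip to black, move to (7,4). |black|=1
Step 2: on WHITE (7,4): turn R to S, flip to black, move to (8,4). |black|=2
Step 3: on WHITE (8,4): turn R to W, flip to black, move to (8,3). |black|=3
Step 4: on WHITE (8,3): turn R to N, flip to black, move to (7,3). |black|=4
Step 5: on BLACK (7,3): turn L to W, flip to white, move to (7,2). |black|=3
Step 6: on WHITE (7,2): turn R to N, flip to black, move to (6,2). |black|=4
Step 7: on WHITE (6,2): turn R to E, flip to black, move to (6,3). |black|=5
Step 8: on WHITE (6,3): turn R to S, flip to black, move to (7,3). |black|=6
Step 9: on WHITE (7,3): turn R to W, flip to black, move to (7,2). |black|=7
Step 10: on BLACK (7,2): turn L to S, flip to white, move to (8,2). |black|=6
Step 11: on WHITE (8,2): turn R to W, flip to black, move to (8,1). |black|=7
Step 12: on WHITE (8,1): turn R to N, flip to black, move to (7,1). |black|=8

Answer: 8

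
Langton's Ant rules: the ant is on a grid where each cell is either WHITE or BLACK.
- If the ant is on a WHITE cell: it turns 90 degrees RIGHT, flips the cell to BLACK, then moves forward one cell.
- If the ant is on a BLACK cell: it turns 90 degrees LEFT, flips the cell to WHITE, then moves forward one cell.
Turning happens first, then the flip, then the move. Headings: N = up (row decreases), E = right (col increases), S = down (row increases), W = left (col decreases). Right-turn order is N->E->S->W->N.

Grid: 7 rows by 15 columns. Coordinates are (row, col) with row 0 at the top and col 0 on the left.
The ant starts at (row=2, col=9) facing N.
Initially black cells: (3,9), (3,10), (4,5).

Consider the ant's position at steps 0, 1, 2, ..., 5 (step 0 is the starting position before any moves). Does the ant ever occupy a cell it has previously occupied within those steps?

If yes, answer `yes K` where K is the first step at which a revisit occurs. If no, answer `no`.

Answer: no

Derivation:
Step 1: on WHITE (2,9): turn R to E, flip to black, move to (2,10). |black|=4 — new cell
Step 2: on WHITE (2,10): turn R to S, flip to black, move to (3,10). |black|=5 — new cell
Step 3: on BLACK (3,10): turn L to E, flip to white, move to (3,11). |black|=4 — new cell
Step 4: on WHITE (3,11): turn R to S, flip to black, move to (4,11). |black|=5 — new cell
Step 5: on WHITE (4,11): turn R to W, flip to black, move to (4,10). |black|=6 — new cell
No revisit within 5 steps.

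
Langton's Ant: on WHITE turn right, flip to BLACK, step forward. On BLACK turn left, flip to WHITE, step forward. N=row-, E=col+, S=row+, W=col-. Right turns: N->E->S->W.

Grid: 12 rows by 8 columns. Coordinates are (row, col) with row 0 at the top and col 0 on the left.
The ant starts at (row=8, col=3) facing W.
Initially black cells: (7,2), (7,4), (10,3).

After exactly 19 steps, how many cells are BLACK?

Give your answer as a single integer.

Answer: 8

Derivation:
Step 1: on WHITE (8,3): turn R to N, flip to black, move to (7,3). |black|=4
Step 2: on WHITE (7,3): turn R to E, flip to black, move to (7,4). |black|=5
Step 3: on BLACK (7,4): turn L to N, flip to white, move to (6,4). |black|=4
Step 4: on WHITE (6,4): turn R to E, flip to black, move to (6,5). |black|=5
Step 5: on WHITE (6,5): turn R to S, flip to black, move to (7,5). |black|=6
Step 6: on WHITE (7,5): turn R to W, flip to black, move to (7,4). |black|=7
Step 7: on WHITE (7,4): turn R to N, flip to black, move to (6,4). |black|=8
Step 8: on BLACK (6,4): turn L to W, flip to white, move to (6,3). |black|=7
Step 9: on WHITE (6,3): turn R to N, flip to black, move to (5,3). |black|=8
Step 10: on WHITE (5,3): turn R to E, flip to black, move to (5,4). |black|=9
Step 11: on WHITE (5,4): turn R to S, flip to black, move to (6,4). |black|=10
Step 12: on WHITE (6,4): turn R to W, flip to black, move to (6,3). |black|=11
Step 13: on BLACK (6,3): turn L to S, flip to white, move to (7,3). |black|=10
Step 14: on BLACK (7,3): turn L to E, flip to white, move to (7,4). |black|=9
Step 15: on BLACK (7,4): turn L to N, flip to white, move to (6,4). |black|=8
Step 16: on BLACK (6,4): turn L to W, flip to white, move to (6,3). |black|=7
Step 17: on WHITE (6,3): turn R to N, flip to black, move to (5,3). |black|=8
Step 18: on BLACK (5,3): turn L to W, flip to white, move to (5,2). |black|=7
Step 19: on WHITE (5,2): turn R to N, flip to black, move to (4,2). |black|=8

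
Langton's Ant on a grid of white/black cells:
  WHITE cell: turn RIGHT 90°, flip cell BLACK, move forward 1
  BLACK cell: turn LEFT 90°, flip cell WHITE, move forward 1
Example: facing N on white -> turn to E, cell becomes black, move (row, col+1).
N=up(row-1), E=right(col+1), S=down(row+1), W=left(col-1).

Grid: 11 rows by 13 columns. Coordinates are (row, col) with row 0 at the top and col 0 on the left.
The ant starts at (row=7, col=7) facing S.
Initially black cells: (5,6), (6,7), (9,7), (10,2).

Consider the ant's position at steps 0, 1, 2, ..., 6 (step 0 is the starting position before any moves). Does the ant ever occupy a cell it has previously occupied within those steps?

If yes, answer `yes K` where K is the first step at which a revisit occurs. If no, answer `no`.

Answer: no

Derivation:
Step 1: on WHITE (7,7): turn R to W, flip to black, move to (7,6). |black|=5 — new cell
Step 2: on WHITE (7,6): turn R to N, flip to black, move to (6,6). |black|=6 — new cell
Step 3: on WHITE (6,6): turn R to E, flip to black, move to (6,7). |black|=7 — new cell
Step 4: on BLACK (6,7): turn L to N, flip to white, move to (5,7). |black|=6 — new cell
Step 5: on WHITE (5,7): turn R to E, flip to black, move to (5,8). |black|=7 — new cell
Step 6: on WHITE (5,8): turn R to S, flip to black, move to (6,8). |black|=8 — new cell
No revisit within 6 steps.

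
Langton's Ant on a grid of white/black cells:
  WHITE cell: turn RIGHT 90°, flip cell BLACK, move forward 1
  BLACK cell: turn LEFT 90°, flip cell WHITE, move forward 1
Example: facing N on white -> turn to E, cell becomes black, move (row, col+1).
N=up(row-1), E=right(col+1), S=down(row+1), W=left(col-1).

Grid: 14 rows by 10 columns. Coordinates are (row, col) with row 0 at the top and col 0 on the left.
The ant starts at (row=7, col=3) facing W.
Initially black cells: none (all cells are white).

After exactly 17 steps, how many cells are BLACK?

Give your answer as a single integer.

Answer: 7

Derivation:
Step 1: on WHITE (7,3): turn R to N, flip to black, move to (6,3). |black|=1
Step 2: on WHITE (6,3): turn R to E, flip to black, move to (6,4). |black|=2
Step 3: on WHITE (6,4): turn R to S, flip to black, move to (7,4). |black|=3
Step 4: on WHITE (7,4): turn R to W, flip to black, move to (7,3). |black|=4
Step 5: on BLACK (7,3): turn L to S, flip to white, move to (8,3). |black|=3
Step 6: on WHITE (8,3): turn R to W, flip to black, move to (8,2). |black|=4
Step 7: on WHITE (8,2): turn R to N, flip to black, move to (7,2). |black|=5
Step 8: on WHITE (7,2): turn R to E, flip to black, move to (7,3). |black|=6
Step 9: on WHITE (7,3): turn R to S, flip to black, move to (8,3). |black|=7
Step 10: on BLACK (8,3): turn L to E, flip to white, move to (8,4). |black|=6
Step 11: on WHITE (8,4): turn R to S, flip to black, move to (9,4). |black|=7
Step 12: on WHITE (9,4): turn R to W, flip to black, move to (9,3). |black|=8
Step 13: on WHITE (9,3): turn R to N, flip to black, move to (8,3). |black|=9
Step 14: on WHITE (8,3): turn R to E, flip to black, move to (8,4). |black|=10
Step 15: on BLACK (8,4): turn L to N, flip to white, move to (7,4). |black|=9
Step 16: on BLACK (7,4): turn L to W, flip to white, move to (7,3). |black|=8
Step 17: on BLACK (7,3): turn L to S, flip to white, move to (8,3). |black|=7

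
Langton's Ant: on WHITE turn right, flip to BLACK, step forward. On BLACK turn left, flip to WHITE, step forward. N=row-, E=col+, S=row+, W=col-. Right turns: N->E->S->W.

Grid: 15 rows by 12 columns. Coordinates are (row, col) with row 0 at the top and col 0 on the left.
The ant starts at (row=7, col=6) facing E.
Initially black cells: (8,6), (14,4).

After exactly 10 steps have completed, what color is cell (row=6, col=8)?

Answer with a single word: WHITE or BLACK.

Answer: WHITE

Derivation:
Step 1: on WHITE (7,6): turn R to S, flip to black, move to (8,6). |black|=3
Step 2: on BLACK (8,6): turn L to E, flip to white, move to (8,7). |black|=2
Step 3: on WHITE (8,7): turn R to S, flip to black, move to (9,7). |black|=3
Step 4: on WHITE (9,7): turn R to W, flip to black, move to (9,6). |black|=4
Step 5: on WHITE (9,6): turn R to N, flip to black, move to (8,6). |black|=5
Step 6: on WHITE (8,6): turn R to E, flip to black, move to (8,7). |black|=6
Step 7: on BLACK (8,7): turn L to N, flip to white, move to (7,7). |black|=5
Step 8: on WHITE (7,7): turn R to E, flip to black, move to (7,8). |black|=6
Step 9: on WHITE (7,8): turn R to S, flip to black, move to (8,8). |black|=7
Step 10: on WHITE (8,8): turn R to W, flip to black, move to (8,7). |black|=8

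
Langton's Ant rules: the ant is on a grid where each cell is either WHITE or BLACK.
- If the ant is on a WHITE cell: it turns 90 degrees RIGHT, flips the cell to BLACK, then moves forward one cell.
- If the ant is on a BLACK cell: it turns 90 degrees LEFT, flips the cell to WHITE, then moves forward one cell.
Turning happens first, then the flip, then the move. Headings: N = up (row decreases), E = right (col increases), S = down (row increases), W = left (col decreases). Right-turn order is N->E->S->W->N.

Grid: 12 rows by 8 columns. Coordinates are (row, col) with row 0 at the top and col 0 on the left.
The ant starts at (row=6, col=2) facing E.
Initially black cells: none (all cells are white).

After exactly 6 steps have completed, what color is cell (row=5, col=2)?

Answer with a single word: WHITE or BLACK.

Step 1: on WHITE (6,2): turn R to S, flip to black, move to (7,2). |black|=1
Step 2: on WHITE (7,2): turn R to W, flip to black, move to (7,1). |black|=2
Step 3: on WHITE (7,1): turn R to N, flip to black, move to (6,1). |black|=3
Step 4: on WHITE (6,1): turn R to E, flip to black, move to (6,2). |black|=4
Step 5: on BLACK (6,2): turn L to N, flip to white, move to (5,2). |black|=3
Step 6: on WHITE (5,2): turn R to E, flip to black, move to (5,3). |black|=4

Answer: BLACK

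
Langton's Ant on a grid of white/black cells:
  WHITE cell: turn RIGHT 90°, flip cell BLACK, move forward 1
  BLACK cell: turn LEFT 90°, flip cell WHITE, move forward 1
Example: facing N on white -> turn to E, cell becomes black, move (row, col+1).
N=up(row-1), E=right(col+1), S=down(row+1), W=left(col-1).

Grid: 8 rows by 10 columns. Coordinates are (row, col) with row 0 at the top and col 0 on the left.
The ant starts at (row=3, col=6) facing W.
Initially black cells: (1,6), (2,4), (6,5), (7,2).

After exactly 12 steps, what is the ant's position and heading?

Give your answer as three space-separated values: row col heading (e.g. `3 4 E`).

Answer: 5 6 W

Derivation:
Step 1: on WHITE (3,6): turn R to N, flip to black, move to (2,6). |black|=5
Step 2: on WHITE (2,6): turn R to E, flip to black, move to (2,7). |black|=6
Step 3: on WHITE (2,7): turn R to S, flip to black, move to (3,7). |black|=7
Step 4: on WHITE (3,7): turn R to W, flip to black, move to (3,6). |black|=8
Step 5: on BLACK (3,6): turn L to S, flip to white, move to (4,6). |black|=7
Step 6: on WHITE (4,6): turn R to W, flip to black, move to (4,5). |black|=8
Step 7: on WHITE (4,5): turn R to N, flip to black, move to (3,5). |black|=9
Step 8: on WHITE (3,5): turn R to E, flip to black, move to (3,6). |black|=10
Step 9: on WHITE (3,6): turn R to S, flip to black, move to (4,6). |black|=11
Step 10: on BLACK (4,6): turn L to E, flip to white, move to (4,7). |black|=10
Step 11: on WHITE (4,7): turn R to S, flip to black, move to (5,7). |black|=11
Step 12: on WHITE (5,7): turn R to W, flip to black, move to (5,6). |black|=12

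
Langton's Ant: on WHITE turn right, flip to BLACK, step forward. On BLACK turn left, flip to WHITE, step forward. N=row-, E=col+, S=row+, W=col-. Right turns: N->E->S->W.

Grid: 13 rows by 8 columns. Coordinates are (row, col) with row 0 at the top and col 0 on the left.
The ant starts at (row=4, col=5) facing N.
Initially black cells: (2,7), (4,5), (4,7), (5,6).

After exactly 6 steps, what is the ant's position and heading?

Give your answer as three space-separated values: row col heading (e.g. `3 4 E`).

Answer: 5 4 S

Derivation:
Step 1: on BLACK (4,5): turn L to W, flip to white, move to (4,4). |black|=3
Step 2: on WHITE (4,4): turn R to N, flip to black, move to (3,4). |black|=4
Step 3: on WHITE (3,4): turn R to E, flip to black, move to (3,5). |black|=5
Step 4: on WHITE (3,5): turn R to S, flip to black, move to (4,5). |black|=6
Step 5: on WHITE (4,5): turn R to W, flip to black, move to (4,4). |black|=7
Step 6: on BLACK (4,4): turn L to S, flip to white, move to (5,4). |black|=6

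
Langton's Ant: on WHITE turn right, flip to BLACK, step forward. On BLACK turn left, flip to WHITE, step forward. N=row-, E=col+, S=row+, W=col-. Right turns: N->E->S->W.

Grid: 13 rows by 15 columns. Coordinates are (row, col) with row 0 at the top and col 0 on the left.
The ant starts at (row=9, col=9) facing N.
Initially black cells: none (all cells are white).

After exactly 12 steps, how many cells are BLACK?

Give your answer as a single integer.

Answer: 8

Derivation:
Step 1: on WHITE (9,9): turn R to E, flip to black, move to (9,10). |black|=1
Step 2: on WHITE (9,10): turn R to S, flip to black, move to (10,10). |black|=2
Step 3: on WHITE (10,10): turn R to W, flip to black, move to (10,9). |black|=3
Step 4: on WHITE (10,9): turn R to N, flip to black, move to (9,9). |black|=4
Step 5: on BLACK (9,9): turn L to W, flip to white, move to (9,8). |black|=3
Step 6: on WHITE (9,8): turn R to N, flip to black, move to (8,8). |black|=4
Step 7: on WHITE (8,8): turn R to E, flip to black, move to (8,9). |black|=5
Step 8: on WHITE (8,9): turn R to S, flip to black, move to (9,9). |black|=6
Step 9: on WHITE (9,9): turn R to W, flip to black, move to (9,8). |black|=7
Step 10: on BLACK (9,8): turn L to S, flip to white, move to (10,8). |black|=6
Step 11: on WHITE (10,8): turn R to W, flip to black, move to (10,7). |black|=7
Step 12: on WHITE (10,7): turn R to N, flip to black, move to (9,7). |black|=8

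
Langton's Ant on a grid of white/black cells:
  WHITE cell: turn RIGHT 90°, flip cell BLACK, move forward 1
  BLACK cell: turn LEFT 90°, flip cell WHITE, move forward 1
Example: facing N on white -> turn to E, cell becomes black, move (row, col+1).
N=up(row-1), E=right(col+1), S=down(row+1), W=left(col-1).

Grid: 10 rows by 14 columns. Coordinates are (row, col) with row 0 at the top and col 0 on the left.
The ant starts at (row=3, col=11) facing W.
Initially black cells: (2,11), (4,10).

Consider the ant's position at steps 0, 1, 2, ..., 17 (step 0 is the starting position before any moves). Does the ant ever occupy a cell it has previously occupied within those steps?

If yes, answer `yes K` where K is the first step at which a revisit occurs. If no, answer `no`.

Answer: yes 5

Derivation:
Step 1: on WHITE (3,11): turn R to N, flip to black, move to (2,11). |black|=3 — new cell
Step 2: on BLACK (2,11): turn L to W, flip to white, move to (2,10). |black|=2 — new cell
Step 3: on WHITE (2,10): turn R to N, flip to black, move to (1,10). |black|=3 — new cell
Step 4: on WHITE (1,10): turn R to E, flip to black, move to (1,11). |black|=4 — new cell
Step 5: on WHITE (1,11): turn R to S, flip to black, move to (2,11). |black|=5 — REVISIT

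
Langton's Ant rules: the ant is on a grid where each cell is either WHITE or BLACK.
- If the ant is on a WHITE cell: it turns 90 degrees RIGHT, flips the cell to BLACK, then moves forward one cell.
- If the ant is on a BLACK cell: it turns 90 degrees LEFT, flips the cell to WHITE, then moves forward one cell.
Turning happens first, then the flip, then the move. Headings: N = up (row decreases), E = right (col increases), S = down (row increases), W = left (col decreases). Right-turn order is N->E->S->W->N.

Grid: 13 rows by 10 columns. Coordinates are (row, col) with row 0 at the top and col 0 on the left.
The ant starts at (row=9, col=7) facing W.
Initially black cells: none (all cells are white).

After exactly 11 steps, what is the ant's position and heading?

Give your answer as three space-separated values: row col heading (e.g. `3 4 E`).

Answer: 11 8 S

Derivation:
Step 1: on WHITE (9,7): turn R to N, flip to black, move to (8,7). |black|=1
Step 2: on WHITE (8,7): turn R to E, flip to black, move to (8,8). |black|=2
Step 3: on WHITE (8,8): turn R to S, flip to black, move to (9,8). |black|=3
Step 4: on WHITE (9,8): turn R to W, flip to black, move to (9,7). |black|=4
Step 5: on BLACK (9,7): turn L to S, flip to white, move to (10,7). |black|=3
Step 6: on WHITE (10,7): turn R to W, flip to black, move to (10,6). |black|=4
Step 7: on WHITE (10,6): turn R to N, flip to black, move to (9,6). |black|=5
Step 8: on WHITE (9,6): turn R to E, flip to black, move to (9,7). |black|=6
Step 9: on WHITE (9,7): turn R to S, flip to black, move to (10,7). |black|=7
Step 10: on BLACK (10,7): turn L to E, flip to white, move to (10,8). |black|=6
Step 11: on WHITE (10,8): turn R to S, flip to black, move to (11,8). |black|=7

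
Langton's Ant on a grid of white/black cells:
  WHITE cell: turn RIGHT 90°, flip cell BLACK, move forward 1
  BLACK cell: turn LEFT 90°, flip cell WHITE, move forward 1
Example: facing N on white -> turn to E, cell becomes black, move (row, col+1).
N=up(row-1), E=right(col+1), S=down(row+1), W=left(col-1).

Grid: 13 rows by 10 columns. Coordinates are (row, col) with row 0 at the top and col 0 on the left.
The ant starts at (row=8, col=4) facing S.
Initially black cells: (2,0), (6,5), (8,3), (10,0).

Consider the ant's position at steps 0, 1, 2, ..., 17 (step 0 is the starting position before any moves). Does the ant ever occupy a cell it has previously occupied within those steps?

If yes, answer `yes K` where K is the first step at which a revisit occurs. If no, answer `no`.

Answer: yes 5

Derivation:
Step 1: on WHITE (8,4): turn R to W, flip to black, move to (8,3). |black|=5 — new cell
Step 2: on BLACK (8,3): turn L to S, flip to white, move to (9,3). |black|=4 — new cell
Step 3: on WHITE (9,3): turn R to W, flip to black, move to (9,2). |black|=5 — new cell
Step 4: on WHITE (9,2): turn R to N, flip to black, move to (8,2). |black|=6 — new cell
Step 5: on WHITE (8,2): turn R to E, flip to black, move to (8,3). |black|=7 — REVISIT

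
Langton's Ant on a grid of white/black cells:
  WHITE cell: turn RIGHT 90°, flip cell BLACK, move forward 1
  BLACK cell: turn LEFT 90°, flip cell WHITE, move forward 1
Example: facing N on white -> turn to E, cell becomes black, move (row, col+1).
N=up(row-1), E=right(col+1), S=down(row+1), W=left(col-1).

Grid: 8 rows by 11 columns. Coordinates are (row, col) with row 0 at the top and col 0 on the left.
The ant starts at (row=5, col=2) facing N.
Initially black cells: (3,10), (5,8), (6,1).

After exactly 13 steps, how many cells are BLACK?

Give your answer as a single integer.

Answer: 6

Derivation:
Step 1: on WHITE (5,2): turn R to E, flip to black, move to (5,3). |black|=4
Step 2: on WHITE (5,3): turn R to S, flip to black, move to (6,3). |black|=5
Step 3: on WHITE (6,3): turn R to W, flip to black, move to (6,2). |black|=6
Step 4: on WHITE (6,2): turn R to N, flip to black, move to (5,2). |black|=7
Step 5: on BLACK (5,2): turn L to W, flip to white, move to (5,1). |black|=6
Step 6: on WHITE (5,1): turn R to N, flip to black, move to (4,1). |black|=7
Step 7: on WHITE (4,1): turn R to E, flip to black, move to (4,2). |black|=8
Step 8: on WHITE (4,2): turn R to S, flip to black, move to (5,2). |black|=9
Step 9: on WHITE (5,2): turn R to W, flip to black, move to (5,1). |black|=10
Step 10: on BLACK (5,1): turn L to S, flip to white, move to (6,1). |black|=9
Step 11: on BLACK (6,1): turn L to E, flip to white, move to (6,2). |black|=8
Step 12: on BLACK (6,2): turn L to N, flip to white, move to (5,2). |black|=7
Step 13: on BLACK (5,2): turn L to W, flip to white, move to (5,1). |black|=6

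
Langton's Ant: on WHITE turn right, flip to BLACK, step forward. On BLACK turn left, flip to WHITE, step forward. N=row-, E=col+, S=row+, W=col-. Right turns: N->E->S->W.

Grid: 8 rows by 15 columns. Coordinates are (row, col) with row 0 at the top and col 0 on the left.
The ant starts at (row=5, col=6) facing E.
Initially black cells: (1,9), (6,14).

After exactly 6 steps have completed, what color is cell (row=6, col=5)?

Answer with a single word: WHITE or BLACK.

Step 1: on WHITE (5,6): turn R to S, flip to black, move to (6,6). |black|=3
Step 2: on WHITE (6,6): turn R to W, flip to black, move to (6,5). |black|=4
Step 3: on WHITE (6,5): turn R to N, flip to black, move to (5,5). |black|=5
Step 4: on WHITE (5,5): turn R to E, flip to black, move to (5,6). |black|=6
Step 5: on BLACK (5,6): turn L to N, flip to white, move to (4,6). |black|=5
Step 6: on WHITE (4,6): turn R to E, flip to black, move to (4,7). |black|=6

Answer: BLACK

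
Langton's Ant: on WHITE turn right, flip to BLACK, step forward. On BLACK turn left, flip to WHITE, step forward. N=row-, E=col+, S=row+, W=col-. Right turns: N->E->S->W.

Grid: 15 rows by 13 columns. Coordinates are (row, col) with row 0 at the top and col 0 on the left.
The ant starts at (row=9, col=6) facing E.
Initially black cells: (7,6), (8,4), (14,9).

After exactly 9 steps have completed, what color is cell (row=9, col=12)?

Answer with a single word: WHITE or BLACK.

Answer: WHITE

Derivation:
Step 1: on WHITE (9,6): turn R to S, flip to black, move to (10,6). |black|=4
Step 2: on WHITE (10,6): turn R to W, flip to black, move to (10,5). |black|=5
Step 3: on WHITE (10,5): turn R to N, flip to black, move to (9,5). |black|=6
Step 4: on WHITE (9,5): turn R to E, flip to black, move to (9,6). |black|=7
Step 5: on BLACK (9,6): turn L to N, flip to white, move to (8,6). |black|=6
Step 6: on WHITE (8,6): turn R to E, flip to black, move to (8,7). |black|=7
Step 7: on WHITE (8,7): turn R to S, flip to black, move to (9,7). |black|=8
Step 8: on WHITE (9,7): turn R to W, flip to black, move to (9,6). |black|=9
Step 9: on WHITE (9,6): turn R to N, flip to black, move to (8,6). |black|=10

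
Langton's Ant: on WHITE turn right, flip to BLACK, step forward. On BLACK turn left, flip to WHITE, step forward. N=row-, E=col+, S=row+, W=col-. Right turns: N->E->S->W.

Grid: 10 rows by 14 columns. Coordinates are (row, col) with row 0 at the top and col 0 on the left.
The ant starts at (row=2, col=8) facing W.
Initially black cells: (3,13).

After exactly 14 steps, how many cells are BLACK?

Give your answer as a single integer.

Step 1: on WHITE (2,8): turn R to N, flip to black, move to (1,8). |black|=2
Step 2: on WHITE (1,8): turn R to E, flip to black, move to (1,9). |black|=3
Step 3: on WHITE (1,9): turn R to S, flip to black, move to (2,9). |black|=4
Step 4: on WHITE (2,9): turn R to W, flip to black, move to (2,8). |black|=5
Step 5: on BLACK (2,8): turn L to S, flip to white, move to (3,8). |black|=4
Step 6: on WHITE (3,8): turn R to W, flip to black, move to (3,7). |black|=5
Step 7: on WHITE (3,7): turn R to N, flip to black, move to (2,7). |black|=6
Step 8: on WHITE (2,7): turn R to E, flip to black, move to (2,8). |black|=7
Step 9: on WHITE (2,8): turn R to S, flip to black, move to (3,8). |black|=8
Step 10: on BLACK (3,8): turn L to E, flip to white, move to (3,9). |black|=7
Step 11: on WHITE (3,9): turn R to S, flip to black, move to (4,9). |black|=8
Step 12: on WHITE (4,9): turn R to W, flip to black, move to (4,8). |black|=9
Step 13: on WHITE (4,8): turn R to N, flip to black, move to (3,8). |black|=10
Step 14: on WHITE (3,8): turn R to E, flip to black, move to (3,9). |black|=11

Answer: 11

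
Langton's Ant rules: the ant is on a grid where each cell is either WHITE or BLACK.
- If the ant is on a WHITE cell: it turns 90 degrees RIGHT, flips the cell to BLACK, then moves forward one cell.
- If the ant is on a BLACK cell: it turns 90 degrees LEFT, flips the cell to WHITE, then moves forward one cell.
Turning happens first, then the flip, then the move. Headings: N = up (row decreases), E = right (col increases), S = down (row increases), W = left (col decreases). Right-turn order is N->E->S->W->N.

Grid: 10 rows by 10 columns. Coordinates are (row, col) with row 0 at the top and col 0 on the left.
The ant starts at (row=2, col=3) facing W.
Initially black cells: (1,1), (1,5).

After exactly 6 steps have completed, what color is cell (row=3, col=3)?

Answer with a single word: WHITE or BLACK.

Answer: BLACK

Derivation:
Step 1: on WHITE (2,3): turn R to N, flip to black, move to (1,3). |black|=3
Step 2: on WHITE (1,3): turn R to E, flip to black, move to (1,4). |black|=4
Step 3: on WHITE (1,4): turn R to S, flip to black, move to (2,4). |black|=5
Step 4: on WHITE (2,4): turn R to W, flip to black, move to (2,3). |black|=6
Step 5: on BLACK (2,3): turn L to S, flip to white, move to (3,3). |black|=5
Step 6: on WHITE (3,3): turn R to W, flip to black, move to (3,2). |black|=6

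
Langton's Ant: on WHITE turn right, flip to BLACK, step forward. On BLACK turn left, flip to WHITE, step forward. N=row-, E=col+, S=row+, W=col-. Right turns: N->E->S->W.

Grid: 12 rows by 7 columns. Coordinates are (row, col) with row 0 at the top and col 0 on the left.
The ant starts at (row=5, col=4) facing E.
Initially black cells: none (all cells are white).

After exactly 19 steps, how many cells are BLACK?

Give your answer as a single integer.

Answer: 7

Derivation:
Step 1: on WHITE (5,4): turn R to S, flip to black, move to (6,4). |black|=1
Step 2: on WHITE (6,4): turn R to W, flip to black, move to (6,3). |black|=2
Step 3: on WHITE (6,3): turn R to N, flip to black, move to (5,3). |black|=3
Step 4: on WHITE (5,3): turn R to E, flip to black, move to (5,4). |black|=4
Step 5: on BLACK (5,4): turn L to N, flip to white, move to (4,4). |black|=3
Step 6: on WHITE (4,4): turn R to E, flip to black, move to (4,5). |black|=4
Step 7: on WHITE (4,5): turn R to S, flip to black, move to (5,5). |black|=5
Step 8: on WHITE (5,5): turn R to W, flip to black, move to (5,4). |black|=6
Step 9: on WHITE (5,4): turn R to N, flip to black, move to (4,4). |black|=7
Step 10: on BLACK (4,4): turn L to W, flip to white, move to (4,3). |black|=6
Step 11: on WHITE (4,3): turn R to N, flip to black, move to (3,3). |black|=7
Step 12: on WHITE (3,3): turn R to E, flip to black, move to (3,4). |black|=8
Step 13: on WHITE (3,4): turn R to S, flip to black, move to (4,4). |black|=9
Step 14: on WHITE (4,4): turn R to W, flip to black, move to (4,3). |black|=10
Step 15: on BLACK (4,3): turn L to S, flip to white, move to (5,3). |black|=9
Step 16: on BLACK (5,3): turn L to E, flip to white, move to (5,4). |black|=8
Step 17: on BLACK (5,4): turn L to N, flip to white, move to (4,4). |black|=7
Step 18: on BLACK (4,4): turn L to W, flip to white, move to (4,3). |black|=6
Step 19: on WHITE (4,3): turn R to N, flip to black, move to (3,3). |black|=7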